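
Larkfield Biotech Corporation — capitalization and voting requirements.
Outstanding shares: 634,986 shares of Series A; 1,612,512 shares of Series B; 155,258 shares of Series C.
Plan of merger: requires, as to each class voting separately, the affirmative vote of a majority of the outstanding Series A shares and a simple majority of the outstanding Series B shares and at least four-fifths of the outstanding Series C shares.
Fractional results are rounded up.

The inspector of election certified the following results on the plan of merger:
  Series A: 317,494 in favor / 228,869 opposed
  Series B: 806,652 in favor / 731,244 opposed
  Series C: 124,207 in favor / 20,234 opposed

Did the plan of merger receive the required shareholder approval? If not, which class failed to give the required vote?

Series A: a majority of 634986 is 317494; 317,494 required, 317,494 in favor — approved.
Series B: a majority of 1612512 is 806257; 806,257 required, 806,652 in favor — approved.
Series C: 4/5 of 155258 = 124206.40, rounded up to 124207; 124,207 required, 124,207 in favor — approved.

Approved — every class gave the required vote.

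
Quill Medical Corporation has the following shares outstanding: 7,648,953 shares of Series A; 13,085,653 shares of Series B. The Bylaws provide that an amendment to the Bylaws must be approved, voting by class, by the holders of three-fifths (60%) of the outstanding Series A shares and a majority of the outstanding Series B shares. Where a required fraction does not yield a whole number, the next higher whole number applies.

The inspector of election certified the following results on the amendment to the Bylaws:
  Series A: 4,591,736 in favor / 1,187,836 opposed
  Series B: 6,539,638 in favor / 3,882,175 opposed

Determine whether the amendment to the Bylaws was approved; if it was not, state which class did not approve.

Not approved — the Series B shares did not give the required vote.

Series A: 3/5 of 7648953 = 4589371.80, rounded up to 4589372; 4,589,372 required, 4,591,736 in favor — approved.
Series B: a majority of 13085653 is 6542827; 6,542,827 required, 6,539,638 in favor — not approved.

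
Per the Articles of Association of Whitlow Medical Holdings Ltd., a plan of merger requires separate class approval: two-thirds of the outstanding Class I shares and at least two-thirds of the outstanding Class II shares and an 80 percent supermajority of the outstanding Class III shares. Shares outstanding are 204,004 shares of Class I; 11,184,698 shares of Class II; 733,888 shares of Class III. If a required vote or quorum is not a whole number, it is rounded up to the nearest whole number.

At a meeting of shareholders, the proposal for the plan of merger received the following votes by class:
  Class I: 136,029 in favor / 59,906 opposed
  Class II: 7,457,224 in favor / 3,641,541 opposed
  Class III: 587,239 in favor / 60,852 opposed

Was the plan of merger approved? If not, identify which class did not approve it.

Approved — every class gave the required vote.

Class I: 2/3 of 204004 = 136002.67, rounded up to 136003; 136,003 required, 136,029 in favor — approved.
Class II: 2/3 of 11184698 = 7456465.33, rounded up to 7456466; 7,456,466 required, 7,457,224 in favor — approved.
Class III: 4/5 of 733888 = 587110.40, rounded up to 587111; 587,111 required, 587,239 in favor — approved.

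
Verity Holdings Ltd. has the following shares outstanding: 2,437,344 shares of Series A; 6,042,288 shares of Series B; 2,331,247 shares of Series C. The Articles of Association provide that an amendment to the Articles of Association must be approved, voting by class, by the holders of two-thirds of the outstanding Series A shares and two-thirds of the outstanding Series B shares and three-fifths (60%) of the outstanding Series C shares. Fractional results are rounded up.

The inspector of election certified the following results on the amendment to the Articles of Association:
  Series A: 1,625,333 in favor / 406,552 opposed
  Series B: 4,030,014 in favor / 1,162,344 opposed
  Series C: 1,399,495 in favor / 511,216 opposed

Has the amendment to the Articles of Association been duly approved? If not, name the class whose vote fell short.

Series A: 2/3 of 2437344 = 1624896; 1,624,896 required, 1,625,333 in favor — approved.
Series B: 2/3 of 6042288 = 4028192; 4,028,192 required, 4,030,014 in favor — approved.
Series C: 3/5 of 2331247 = 1398748.20, rounded up to 1398749; 1,398,749 required, 1,399,495 in favor — approved.

Approved — every class gave the required vote.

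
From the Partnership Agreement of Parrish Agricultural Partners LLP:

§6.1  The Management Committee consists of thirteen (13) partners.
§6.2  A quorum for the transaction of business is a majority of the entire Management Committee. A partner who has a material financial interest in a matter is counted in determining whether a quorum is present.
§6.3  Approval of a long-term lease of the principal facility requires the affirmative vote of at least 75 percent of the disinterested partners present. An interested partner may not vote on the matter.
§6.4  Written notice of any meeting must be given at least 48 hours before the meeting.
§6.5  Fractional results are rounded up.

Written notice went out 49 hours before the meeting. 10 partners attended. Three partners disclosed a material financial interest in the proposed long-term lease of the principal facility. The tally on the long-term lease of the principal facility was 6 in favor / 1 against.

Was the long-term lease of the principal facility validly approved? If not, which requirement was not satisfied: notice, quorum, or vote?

Notice: 49 hours given; 48 required (49 ≥ 48). Satisfied.
Quorum: 10 present (interested partners count toward quorum); quorum is 7. Satisfied.
Vote: the long-term lease of the principal facility requires three-fourths of the disinterested partners present (10 − 3 = 7). 3/4 of 7 = 5.25, rounded up to 6, so 6 affirmative votes are needed; 6 voted in favor. Satisfied.

Valid — all requirements satisfied.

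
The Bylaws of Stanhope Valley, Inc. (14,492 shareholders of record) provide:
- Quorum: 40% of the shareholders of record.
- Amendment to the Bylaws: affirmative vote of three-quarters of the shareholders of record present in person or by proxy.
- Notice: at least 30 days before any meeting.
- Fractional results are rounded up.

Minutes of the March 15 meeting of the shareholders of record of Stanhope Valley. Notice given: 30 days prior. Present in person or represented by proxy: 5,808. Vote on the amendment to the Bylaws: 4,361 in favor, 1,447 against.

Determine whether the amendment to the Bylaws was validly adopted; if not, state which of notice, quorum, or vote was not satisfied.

Valid — all requirements satisfied.

Notice: 30 days given; 30 required. Satisfied.
Quorum: 40% of 14,492 = 5,796.80, rounded up to 5,797; 5,808 present. Satisfied.
Vote: requires three-fourths of those present (5,808); 3/4 of 5808 = 4356, so 4,356 needed; 4,361 in favor. Satisfied.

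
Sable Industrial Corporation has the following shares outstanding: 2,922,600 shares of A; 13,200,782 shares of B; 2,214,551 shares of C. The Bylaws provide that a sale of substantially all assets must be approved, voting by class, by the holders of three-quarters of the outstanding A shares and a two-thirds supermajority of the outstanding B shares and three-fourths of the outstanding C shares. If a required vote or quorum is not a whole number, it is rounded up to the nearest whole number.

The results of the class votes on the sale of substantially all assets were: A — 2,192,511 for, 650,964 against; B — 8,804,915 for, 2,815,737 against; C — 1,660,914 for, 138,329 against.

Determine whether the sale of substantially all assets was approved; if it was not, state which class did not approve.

Approved — every class gave the required vote.

A: 3/4 of 2922600 = 2191950; 2,191,950 required, 2,192,511 in favor — approved.
B: 2/3 of 13200782 = 8800521.33, rounded up to 8800522; 8,800,522 required, 8,804,915 in favor — approved.
C: 3/4 of 2214551 = 1660913.25, rounded up to 1660914; 1,660,914 required, 1,660,914 in favor — approved.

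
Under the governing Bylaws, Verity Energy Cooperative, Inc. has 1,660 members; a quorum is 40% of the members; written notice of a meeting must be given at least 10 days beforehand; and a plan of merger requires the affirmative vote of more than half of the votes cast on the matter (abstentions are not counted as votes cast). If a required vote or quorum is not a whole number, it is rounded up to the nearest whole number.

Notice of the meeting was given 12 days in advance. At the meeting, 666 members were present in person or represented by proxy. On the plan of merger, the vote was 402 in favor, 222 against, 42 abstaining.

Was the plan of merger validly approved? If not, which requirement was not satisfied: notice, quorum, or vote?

Valid — all requirements satisfied.

Notice: 12 days given; 10 required. Satisfied.
Quorum: 40% of 1,660 = 664; 666 present. Satisfied.
Vote: requires a majority of the votes cast (666 − 42 abstaining = 624); a majority of 624 is 313, so 313 needed; 402 in favor. Satisfied.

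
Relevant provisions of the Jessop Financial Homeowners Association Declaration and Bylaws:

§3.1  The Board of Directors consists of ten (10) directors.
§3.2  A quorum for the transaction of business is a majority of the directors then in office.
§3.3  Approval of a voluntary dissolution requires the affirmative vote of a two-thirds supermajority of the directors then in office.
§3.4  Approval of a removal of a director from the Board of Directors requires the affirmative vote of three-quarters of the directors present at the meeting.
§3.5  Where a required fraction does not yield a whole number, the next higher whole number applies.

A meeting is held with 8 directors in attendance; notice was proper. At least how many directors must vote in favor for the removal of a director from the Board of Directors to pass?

The removal of a director from the Board of Directors requires three-fourths of the directors present (8).
3/4 of 8 = 6.

6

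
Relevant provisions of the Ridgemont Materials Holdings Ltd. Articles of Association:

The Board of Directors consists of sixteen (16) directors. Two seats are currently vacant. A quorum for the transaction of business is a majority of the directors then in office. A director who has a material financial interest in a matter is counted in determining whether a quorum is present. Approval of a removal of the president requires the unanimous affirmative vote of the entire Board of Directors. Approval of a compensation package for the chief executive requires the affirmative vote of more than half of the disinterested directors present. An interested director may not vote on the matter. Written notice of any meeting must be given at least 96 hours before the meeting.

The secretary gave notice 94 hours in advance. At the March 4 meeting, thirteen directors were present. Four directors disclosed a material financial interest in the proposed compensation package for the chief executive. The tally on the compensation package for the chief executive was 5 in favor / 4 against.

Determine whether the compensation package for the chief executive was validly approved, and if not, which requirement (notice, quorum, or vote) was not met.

Notice: 94 hours given; 96 required (94 < 96). Not satisfied.
Quorum: 13 present (interested directors count toward quorum); quorum is 8. Satisfied.
Vote: the compensation package for the chief executive requires a majority of the disinterested directors present (13 − 4 = 9). A majority of 9 is 5, so 5 affirmative votes are needed; 5 voted in favor. Satisfied.

Invalid — notice requirement not satisfied.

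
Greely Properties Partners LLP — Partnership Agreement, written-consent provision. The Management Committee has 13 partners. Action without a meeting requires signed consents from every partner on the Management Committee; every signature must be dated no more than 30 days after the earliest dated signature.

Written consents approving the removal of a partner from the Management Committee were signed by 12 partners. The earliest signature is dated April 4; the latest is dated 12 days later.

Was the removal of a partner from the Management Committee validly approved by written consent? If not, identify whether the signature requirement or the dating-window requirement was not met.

Not effective — insufficient signatures.

Signatures required: all of 13 — unanimous means all 13, so 13 needed; 12 signed. Insufficient.
Dating window: the latest signature is 12 days after the earliest; the limit is 30 days. Within the window.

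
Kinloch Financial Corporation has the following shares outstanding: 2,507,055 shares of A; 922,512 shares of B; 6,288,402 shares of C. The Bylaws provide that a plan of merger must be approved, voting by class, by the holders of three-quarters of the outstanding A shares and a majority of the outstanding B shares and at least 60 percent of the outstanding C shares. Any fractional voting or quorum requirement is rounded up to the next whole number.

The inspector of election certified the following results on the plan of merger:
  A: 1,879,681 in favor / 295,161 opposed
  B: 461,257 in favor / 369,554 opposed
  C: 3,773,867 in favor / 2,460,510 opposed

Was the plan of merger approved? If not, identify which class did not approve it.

Not approved — the A shares did not give the required vote.

A: 3/4 of 2507055 = 1880291.25, rounded up to 1880292; 1,880,292 required, 1,879,681 in favor — not approved.
B: a majority of 922512 is 461257; 461,257 required, 461,257 in favor — approved.
C: 3/5 of 6288402 = 3773041.20, rounded up to 3773042; 3,773,042 required, 3,773,867 in favor — approved.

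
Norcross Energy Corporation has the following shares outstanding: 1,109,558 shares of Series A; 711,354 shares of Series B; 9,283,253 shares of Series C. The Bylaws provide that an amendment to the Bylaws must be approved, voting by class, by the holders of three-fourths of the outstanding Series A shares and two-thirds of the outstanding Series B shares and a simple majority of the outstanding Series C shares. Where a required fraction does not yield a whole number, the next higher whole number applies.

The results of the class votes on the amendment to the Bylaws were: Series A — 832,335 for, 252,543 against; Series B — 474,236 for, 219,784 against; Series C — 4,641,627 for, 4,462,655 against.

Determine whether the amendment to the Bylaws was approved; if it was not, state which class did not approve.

Series A: 3/4 of 1109558 = 832168.50, rounded up to 832169; 832,169 required, 832,335 in favor — approved.
Series B: 2/3 of 711354 = 474236; 474,236 required, 474,236 in favor — approved.
Series C: a majority of 9283253 is 4641627; 4,641,627 required, 4,641,627 in favor — approved.

Approved — every class gave the required vote.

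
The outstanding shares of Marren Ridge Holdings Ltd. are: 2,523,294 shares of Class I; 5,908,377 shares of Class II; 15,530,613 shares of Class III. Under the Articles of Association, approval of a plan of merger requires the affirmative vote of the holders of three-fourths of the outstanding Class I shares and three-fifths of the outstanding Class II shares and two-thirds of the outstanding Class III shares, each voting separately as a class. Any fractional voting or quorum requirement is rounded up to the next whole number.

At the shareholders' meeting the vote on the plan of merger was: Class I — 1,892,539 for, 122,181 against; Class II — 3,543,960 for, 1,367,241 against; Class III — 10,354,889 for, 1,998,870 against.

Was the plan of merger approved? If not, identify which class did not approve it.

Not approved — the Class II shares did not give the required vote.

Class I: 3/4 of 2523294 = 1892470.50, rounded up to 1892471; 1,892,471 required, 1,892,539 in favor — approved.
Class II: 3/5 of 5908377 = 3545026.20, rounded up to 3545027; 3,545,027 required, 3,543,960 in favor — not approved.
Class III: 2/3 of 15530613 = 10353742; 10,353,742 required, 10,354,889 in favor — approved.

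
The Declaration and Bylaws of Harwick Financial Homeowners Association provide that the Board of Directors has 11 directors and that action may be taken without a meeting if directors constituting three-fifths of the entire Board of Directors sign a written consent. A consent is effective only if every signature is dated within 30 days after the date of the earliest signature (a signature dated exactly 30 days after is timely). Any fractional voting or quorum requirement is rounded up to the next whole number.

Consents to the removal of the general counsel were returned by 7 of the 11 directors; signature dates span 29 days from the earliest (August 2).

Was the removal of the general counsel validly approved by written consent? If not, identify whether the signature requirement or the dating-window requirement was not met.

Effective — both the signature and dating-window requirements are satisfied.

Signatures required: three-fifths of 11 — 3/5 of 11 = 6.60, rounded up to 7, so 7 needed; 7 signed. Sufficient.
Dating window: the latest signature is 29 days after the earliest; the limit is 30 days. Within the window.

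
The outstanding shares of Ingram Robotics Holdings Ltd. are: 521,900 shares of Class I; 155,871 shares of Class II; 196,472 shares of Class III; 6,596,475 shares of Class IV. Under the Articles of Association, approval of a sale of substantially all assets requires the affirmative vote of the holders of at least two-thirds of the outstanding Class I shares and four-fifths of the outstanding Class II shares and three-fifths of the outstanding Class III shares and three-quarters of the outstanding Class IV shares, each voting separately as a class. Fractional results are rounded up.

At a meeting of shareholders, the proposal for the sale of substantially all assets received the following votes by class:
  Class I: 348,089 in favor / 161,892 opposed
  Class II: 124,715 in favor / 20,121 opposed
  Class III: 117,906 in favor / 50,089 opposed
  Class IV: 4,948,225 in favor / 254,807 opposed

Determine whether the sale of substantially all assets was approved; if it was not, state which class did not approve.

Class I: 2/3 of 521900 = 347933.33, rounded up to 347934; 347,934 required, 348,089 in favor — approved.
Class II: 4/5 of 155871 = 124696.80, rounded up to 124697; 124,697 required, 124,715 in favor — approved.
Class III: 3/5 of 196472 = 117883.20, rounded up to 117884; 117,884 required, 117,906 in favor — approved.
Class IV: 3/4 of 6596475 = 4947356.25, rounded up to 4947357; 4,947,357 required, 4,948,225 in favor — approved.

Approved — every class gave the required vote.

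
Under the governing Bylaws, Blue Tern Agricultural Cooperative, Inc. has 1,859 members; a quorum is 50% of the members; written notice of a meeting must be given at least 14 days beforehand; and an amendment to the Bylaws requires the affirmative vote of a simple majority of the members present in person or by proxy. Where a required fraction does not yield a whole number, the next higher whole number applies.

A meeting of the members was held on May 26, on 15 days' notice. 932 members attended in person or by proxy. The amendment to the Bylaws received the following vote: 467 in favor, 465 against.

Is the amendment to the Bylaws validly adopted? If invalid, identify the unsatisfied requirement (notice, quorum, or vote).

Notice: 15 days given; 14 required. Satisfied.
Quorum: 50% of 1,859 = 929.50, rounded up to 930; 932 present. Satisfied.
Vote: requires a majority of those present (932); a majority of 932 is 467, so 467 needed; 467 in favor. Satisfied.

Valid — all requirements satisfied.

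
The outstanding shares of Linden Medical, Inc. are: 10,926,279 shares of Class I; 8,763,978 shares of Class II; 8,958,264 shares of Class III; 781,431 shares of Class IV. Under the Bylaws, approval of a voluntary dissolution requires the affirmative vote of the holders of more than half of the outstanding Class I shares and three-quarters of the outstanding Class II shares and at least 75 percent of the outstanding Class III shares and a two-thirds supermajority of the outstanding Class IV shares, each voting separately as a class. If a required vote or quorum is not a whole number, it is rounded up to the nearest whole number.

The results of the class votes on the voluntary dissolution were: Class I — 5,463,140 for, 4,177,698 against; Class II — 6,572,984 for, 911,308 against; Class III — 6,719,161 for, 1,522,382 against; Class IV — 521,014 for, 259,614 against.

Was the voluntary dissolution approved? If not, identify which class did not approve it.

Class I: a majority of 10926279 is 5463140; 5,463,140 required, 5,463,140 in favor — approved.
Class II: 3/4 of 8763978 = 6572983.50, rounded up to 6572984; 6,572,984 required, 6,572,984 in favor — approved.
Class III: 3/4 of 8958264 = 6718698; 6,718,698 required, 6,719,161 in favor — approved.
Class IV: 2/3 of 781431 = 520954; 520,954 required, 521,014 in favor — approved.

Approved — every class gave the required vote.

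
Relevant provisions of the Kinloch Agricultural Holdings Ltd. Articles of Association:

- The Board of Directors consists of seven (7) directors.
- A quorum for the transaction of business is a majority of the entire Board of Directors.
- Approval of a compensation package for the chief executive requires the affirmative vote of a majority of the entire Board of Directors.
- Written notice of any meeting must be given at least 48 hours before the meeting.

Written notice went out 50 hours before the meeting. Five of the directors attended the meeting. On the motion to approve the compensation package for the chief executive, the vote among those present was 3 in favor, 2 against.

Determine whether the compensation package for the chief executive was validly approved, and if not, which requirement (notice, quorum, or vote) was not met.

Notice: 50 hours given; 48 required (50 ≥ 48). Satisfied.
Quorum: 5 present; quorum is 4. Satisfied.
Vote: the compensation package for the chief executive requires a majority of the entire Board of Directors (7). A majority of 7 is 4, so 4 affirmative votes are needed; 3 voted in favor. Not satisfied.

Invalid — vote requirement not satisfied.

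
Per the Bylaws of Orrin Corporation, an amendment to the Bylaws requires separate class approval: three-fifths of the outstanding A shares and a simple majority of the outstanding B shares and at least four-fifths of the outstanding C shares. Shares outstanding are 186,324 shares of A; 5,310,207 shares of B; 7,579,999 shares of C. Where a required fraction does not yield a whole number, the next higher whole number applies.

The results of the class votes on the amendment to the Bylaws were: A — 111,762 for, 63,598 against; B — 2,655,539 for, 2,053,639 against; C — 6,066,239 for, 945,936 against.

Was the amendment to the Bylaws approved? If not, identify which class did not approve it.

Not approved — the A shares did not give the required vote.

A: 3/5 of 186324 = 111794.40, rounded up to 111795; 111,795 required, 111,762 in favor — not approved.
B: a majority of 5310207 is 2655104; 2,655,104 required, 2,655,539 in favor — approved.
C: 4/5 of 7579999 = 6063999.20, rounded up to 6064000; 6,064,000 required, 6,066,239 in favor — approved.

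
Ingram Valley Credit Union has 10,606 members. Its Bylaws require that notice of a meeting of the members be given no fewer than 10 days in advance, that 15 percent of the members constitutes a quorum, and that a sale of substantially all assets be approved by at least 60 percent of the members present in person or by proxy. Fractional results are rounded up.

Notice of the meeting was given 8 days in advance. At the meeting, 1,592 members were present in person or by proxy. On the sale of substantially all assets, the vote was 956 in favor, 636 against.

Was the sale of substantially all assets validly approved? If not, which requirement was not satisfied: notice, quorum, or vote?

Notice: 8 days given; 10 required. Not satisfied.
Quorum: 15% of 10,606 = 1,590.90, rounded up to 1,591; 1,592 present. Satisfied.
Vote: requires three-fifths of those present (1,592); 3/5 of 1592 = 955.20, rounded up to 956, so 956 needed; 956 in favor. Satisfied.

Invalid — notice requirement not satisfied.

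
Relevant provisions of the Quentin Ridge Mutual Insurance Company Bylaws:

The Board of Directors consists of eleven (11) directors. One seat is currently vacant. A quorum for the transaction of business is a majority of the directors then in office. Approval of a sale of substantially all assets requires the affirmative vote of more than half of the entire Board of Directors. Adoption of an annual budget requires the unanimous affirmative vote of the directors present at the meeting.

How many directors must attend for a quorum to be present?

A majority of 10 is 6.

6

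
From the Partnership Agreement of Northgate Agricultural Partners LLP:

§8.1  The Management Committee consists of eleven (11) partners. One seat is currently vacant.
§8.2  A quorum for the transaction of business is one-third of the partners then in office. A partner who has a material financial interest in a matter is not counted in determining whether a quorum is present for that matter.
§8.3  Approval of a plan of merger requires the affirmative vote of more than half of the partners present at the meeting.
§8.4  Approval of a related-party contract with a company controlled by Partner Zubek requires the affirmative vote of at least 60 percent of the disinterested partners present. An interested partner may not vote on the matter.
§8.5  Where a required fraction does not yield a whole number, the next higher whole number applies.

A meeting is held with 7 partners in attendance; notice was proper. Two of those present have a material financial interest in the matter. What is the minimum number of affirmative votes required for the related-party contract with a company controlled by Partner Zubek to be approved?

3

The related-party contract with a company controlled by Partner Zubek requires three-fifths of the disinterested partners present (7 − 2 = 5).
3/5 of 5 = 3.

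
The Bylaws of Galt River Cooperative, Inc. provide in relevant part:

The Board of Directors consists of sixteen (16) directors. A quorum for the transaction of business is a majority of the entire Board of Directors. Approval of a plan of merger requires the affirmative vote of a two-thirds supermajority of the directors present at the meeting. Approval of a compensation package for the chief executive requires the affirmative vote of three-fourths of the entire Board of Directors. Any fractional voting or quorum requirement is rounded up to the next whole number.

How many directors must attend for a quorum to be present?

A majority of 16 is 9.

9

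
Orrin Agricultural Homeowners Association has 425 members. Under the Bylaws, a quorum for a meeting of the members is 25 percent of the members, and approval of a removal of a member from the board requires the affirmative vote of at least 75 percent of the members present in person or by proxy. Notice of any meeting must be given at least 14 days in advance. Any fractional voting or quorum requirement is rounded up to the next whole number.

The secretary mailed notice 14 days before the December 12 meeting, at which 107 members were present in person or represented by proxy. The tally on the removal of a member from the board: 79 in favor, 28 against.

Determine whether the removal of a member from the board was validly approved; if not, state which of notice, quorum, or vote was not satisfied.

Invalid — vote requirement not satisfied.

Notice: 14 days given; 14 required. Satisfied.
Quorum: 25% of 425 = 106.25, rounded up to 107; 107 present. Satisfied.
Vote: requires three-fourths of those present (107); 3/4 of 107 = 80.25, rounded up to 81, so 81 needed; 79 in favor. Not satisfied.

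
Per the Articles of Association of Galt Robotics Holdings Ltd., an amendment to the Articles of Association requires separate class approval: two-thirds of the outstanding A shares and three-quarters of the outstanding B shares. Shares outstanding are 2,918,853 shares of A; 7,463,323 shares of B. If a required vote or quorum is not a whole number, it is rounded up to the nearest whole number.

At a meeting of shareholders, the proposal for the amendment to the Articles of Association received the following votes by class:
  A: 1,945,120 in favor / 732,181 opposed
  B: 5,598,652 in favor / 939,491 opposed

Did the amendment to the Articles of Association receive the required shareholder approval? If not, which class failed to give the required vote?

Not approved — the A shares did not give the required vote.

A: 2/3 of 2918853 = 1945902; 1,945,902 required, 1,945,120 in favor — not approved.
B: 3/4 of 7463323 = 5597492.25, rounded up to 5597493; 5,597,493 required, 5,598,652 in favor — approved.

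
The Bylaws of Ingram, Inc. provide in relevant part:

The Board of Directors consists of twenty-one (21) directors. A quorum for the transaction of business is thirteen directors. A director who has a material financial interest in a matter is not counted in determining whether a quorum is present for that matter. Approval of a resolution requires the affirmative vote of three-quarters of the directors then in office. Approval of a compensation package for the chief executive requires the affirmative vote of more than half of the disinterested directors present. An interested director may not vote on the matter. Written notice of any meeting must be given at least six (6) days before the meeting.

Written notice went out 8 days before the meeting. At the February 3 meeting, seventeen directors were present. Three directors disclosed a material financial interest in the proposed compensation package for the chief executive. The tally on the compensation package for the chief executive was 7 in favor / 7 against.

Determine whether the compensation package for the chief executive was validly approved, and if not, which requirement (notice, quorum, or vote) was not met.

Notice: 8 days given; 6 required (8 ≥ 6). Satisfied.
Quorum: 17 present, but the 3 interested directors do not count, leaving 14. Quorum is 13. Satisfied.
Vote: the compensation package for the chief executive requires a majority of the disinterested directors present (17 − 3 = 14). A majority of 14 is 8, so 8 affirmative votes are needed; 7 voted in favor. Not satisfied.

Invalid — vote requirement not satisfied.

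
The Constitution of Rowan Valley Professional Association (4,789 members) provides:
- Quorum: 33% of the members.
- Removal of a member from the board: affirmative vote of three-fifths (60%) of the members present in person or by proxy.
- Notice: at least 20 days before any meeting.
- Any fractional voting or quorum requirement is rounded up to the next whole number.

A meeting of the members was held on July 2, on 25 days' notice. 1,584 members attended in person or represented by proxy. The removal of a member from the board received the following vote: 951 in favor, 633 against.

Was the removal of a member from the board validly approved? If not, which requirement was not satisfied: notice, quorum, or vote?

Notice: 25 days given; 20 required. Satisfied.
Quorum: 33% of 4,789 = 1,580.37, rounded up to 1,581; 1,584 present. Satisfied.
Vote: requires three-fifths of those present (1,584); 3/5 of 1584 = 950.40, rounded up to 951, so 951 needed; 951 in favor. Satisfied.

Valid — all requirements satisfied.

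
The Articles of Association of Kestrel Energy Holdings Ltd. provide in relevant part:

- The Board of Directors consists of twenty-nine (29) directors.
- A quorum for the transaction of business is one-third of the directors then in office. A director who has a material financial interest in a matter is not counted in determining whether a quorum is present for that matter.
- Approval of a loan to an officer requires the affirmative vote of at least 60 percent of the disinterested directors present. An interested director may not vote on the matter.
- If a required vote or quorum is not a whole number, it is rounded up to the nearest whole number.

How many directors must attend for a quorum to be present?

1/3 of 29 = 9.67, rounded up to 10.

10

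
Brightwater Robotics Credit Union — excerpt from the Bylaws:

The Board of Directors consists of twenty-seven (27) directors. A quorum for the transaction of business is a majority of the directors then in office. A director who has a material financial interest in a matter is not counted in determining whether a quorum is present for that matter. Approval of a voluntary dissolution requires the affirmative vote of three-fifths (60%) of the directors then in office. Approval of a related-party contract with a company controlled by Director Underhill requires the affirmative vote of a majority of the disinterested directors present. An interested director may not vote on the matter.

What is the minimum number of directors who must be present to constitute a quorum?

A majority of 27 is 14.

14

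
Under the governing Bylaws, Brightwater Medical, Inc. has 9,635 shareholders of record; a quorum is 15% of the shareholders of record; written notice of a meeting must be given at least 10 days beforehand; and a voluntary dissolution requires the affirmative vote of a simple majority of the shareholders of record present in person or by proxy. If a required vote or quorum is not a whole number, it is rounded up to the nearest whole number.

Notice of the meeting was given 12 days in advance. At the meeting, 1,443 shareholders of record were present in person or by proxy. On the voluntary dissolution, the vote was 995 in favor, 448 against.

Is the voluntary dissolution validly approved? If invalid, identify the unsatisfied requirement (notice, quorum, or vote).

Invalid — quorum requirement not satisfied.

Notice: 12 days given; 10 required. Satisfied.
Quorum: 15% of 9,635 = 1,445.25, rounded up to 1,446; 1,443 present. Not satisfied.
Vote: requires a majority of those present (1,443); a majority of 1443 is 722, so 722 needed; 995 in favor. Satisfied.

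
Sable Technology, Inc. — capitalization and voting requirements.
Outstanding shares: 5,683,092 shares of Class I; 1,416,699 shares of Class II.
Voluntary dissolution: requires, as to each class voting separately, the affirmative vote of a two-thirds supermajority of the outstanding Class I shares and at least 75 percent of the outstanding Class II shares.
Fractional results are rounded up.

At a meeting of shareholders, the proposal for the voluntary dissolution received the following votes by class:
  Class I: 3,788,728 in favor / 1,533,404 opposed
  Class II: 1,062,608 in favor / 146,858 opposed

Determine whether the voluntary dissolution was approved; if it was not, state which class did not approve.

Class I: 2/3 of 5683092 = 3788728; 3,788,728 required, 3,788,728 in favor — approved.
Class II: 3/4 of 1416699 = 1062524.25, rounded up to 1062525; 1,062,525 required, 1,062,608 in favor — approved.

Approved — every class gave the required vote.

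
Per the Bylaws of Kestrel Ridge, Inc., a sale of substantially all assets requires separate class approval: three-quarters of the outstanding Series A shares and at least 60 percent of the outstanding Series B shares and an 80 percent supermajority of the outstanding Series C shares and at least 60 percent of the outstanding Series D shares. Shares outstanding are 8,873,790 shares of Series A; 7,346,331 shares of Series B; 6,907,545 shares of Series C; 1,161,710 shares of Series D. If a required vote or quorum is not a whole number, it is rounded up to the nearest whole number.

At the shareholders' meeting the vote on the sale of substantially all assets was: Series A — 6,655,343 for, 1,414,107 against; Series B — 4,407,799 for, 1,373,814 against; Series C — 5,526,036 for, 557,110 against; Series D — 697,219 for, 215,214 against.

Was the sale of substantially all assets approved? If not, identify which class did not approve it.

Approved — every class gave the required vote.

Series A: 3/4 of 8873790 = 6655342.50, rounded up to 6655343; 6,655,343 required, 6,655,343 in favor — approved.
Series B: 3/5 of 7346331 = 4407798.60, rounded up to 4407799; 4,407,799 required, 4,407,799 in favor — approved.
Series C: 4/5 of 6907545 = 5526036; 5,526,036 required, 5,526,036 in favor — approved.
Series D: 3/5 of 1161710 = 697026; 697,026 required, 697,219 in favor — approved.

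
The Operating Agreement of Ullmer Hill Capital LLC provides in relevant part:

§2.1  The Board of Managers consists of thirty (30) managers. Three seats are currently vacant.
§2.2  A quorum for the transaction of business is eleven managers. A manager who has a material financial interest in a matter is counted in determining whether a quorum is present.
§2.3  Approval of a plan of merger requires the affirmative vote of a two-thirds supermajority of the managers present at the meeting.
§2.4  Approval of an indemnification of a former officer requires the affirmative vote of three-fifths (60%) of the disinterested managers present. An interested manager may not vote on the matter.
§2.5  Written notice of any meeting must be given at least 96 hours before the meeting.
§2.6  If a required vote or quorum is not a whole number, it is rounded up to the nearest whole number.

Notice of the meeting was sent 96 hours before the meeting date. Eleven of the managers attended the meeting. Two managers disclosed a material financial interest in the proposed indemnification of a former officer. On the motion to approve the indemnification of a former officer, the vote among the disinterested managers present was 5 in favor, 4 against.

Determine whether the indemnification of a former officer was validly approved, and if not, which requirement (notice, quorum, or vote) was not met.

Invalid — vote requirement not satisfied.

Notice: 96 hours given; 96 required (96 ≥ 96). Satisfied.
Quorum: 11 present (interested managers count toward quorum); quorum is 11. Satisfied.
Vote: the indemnification of a former officer requires three-fifths of the disinterested managers present (11 − 2 = 9). 3/5 of 9 = 5.40, rounded up to 6, so 6 affirmative votes are needed; 5 voted in favor. Not satisfied.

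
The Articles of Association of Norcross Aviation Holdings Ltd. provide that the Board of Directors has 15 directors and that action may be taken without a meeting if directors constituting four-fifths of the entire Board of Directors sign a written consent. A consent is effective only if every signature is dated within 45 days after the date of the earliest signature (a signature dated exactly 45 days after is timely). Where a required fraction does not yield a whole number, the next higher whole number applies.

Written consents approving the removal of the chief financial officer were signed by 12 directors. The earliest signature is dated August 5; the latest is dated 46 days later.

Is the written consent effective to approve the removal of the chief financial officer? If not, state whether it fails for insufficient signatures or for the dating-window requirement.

Signatures required: four-fifths of 15 — 4/5 of 15 = 12, so 12 needed; 12 signed. Sufficient.
Dating window: the latest signature is 46 days after the earliest; the limit is 45 days. Outside the window.

Not effective — dating-window requirement not satisfied.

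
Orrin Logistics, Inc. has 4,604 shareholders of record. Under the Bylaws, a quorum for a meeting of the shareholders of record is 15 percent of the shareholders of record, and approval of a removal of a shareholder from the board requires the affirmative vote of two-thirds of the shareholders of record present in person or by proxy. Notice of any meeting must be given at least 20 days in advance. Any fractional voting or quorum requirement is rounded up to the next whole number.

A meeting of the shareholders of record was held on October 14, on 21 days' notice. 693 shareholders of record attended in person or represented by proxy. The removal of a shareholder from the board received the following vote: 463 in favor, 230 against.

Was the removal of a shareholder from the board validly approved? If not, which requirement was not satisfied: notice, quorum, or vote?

Valid — all requirements satisfied.

Notice: 21 days given; 20 required. Satisfied.
Quorum: 15% of 4,604 = 690.60, rounded up to 691; 693 present. Satisfied.
Vote: requires two-thirds of those present (693); 2/3 of 693 = 462, so 462 needed; 463 in favor. Satisfied.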